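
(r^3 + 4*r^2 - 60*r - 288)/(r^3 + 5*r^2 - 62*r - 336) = (r + 6)/(r + 7)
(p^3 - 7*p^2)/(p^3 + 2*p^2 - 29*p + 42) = p^2*(p - 7)/(p^3 + 2*p^2 - 29*p + 42)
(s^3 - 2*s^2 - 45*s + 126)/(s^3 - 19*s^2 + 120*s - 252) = (s^2 + 4*s - 21)/(s^2 - 13*s + 42)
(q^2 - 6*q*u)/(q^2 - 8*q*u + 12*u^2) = q/(q - 2*u)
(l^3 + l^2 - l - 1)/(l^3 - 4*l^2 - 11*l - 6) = (l - 1)/(l - 6)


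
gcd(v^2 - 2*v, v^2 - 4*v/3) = v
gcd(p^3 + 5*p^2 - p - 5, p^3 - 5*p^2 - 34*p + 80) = p + 5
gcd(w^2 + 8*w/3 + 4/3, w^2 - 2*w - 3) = 1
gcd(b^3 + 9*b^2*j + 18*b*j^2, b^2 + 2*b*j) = b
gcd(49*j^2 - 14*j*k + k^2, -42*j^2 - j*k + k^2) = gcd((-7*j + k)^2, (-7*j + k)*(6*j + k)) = 7*j - k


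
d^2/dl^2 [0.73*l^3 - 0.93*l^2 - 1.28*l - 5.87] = 4.38*l - 1.86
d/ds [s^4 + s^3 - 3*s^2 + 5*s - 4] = 4*s^3 + 3*s^2 - 6*s + 5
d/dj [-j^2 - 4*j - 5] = -2*j - 4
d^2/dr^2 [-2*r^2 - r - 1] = -4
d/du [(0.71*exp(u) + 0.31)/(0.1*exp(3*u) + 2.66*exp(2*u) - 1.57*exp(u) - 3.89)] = (-(0.71*exp(u) + 0.31)*(0.3*exp(2*u) + 5.32*exp(u) - 1.57) + 0.071*exp(3*u) + 1.8886*exp(2*u) - 1.1147*exp(u) - 2.7619)*exp(u)/(0.1*exp(3*u) + 2.66*exp(2*u) - 1.57*exp(u) - 3.89)^2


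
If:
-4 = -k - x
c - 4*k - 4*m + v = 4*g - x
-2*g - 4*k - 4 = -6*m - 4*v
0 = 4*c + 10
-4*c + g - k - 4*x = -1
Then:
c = -5/2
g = 3*x - 7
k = 4 - x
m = 2 - 13*x/11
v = 25*x/11 - 3/2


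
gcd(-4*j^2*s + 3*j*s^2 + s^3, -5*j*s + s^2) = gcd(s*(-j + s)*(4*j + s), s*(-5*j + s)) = s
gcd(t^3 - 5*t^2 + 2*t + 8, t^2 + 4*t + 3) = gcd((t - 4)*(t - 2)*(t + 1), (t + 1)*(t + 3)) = t + 1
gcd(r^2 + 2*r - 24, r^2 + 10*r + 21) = 1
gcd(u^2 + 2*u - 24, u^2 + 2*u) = 1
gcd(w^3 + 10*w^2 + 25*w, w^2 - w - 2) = 1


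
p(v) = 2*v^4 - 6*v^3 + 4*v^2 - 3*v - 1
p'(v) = 8*v^3 - 18*v^2 + 8*v - 3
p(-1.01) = 14.37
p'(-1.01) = -37.68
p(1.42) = -6.24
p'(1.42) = -5.03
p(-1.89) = 84.99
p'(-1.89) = -136.43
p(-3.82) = 829.16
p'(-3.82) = -742.17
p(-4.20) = 1149.03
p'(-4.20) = -946.82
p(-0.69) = 5.40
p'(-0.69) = -19.72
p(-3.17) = 441.80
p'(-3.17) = -464.08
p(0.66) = -2.58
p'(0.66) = -3.26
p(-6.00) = 4049.00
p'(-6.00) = -2427.00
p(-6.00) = 4049.00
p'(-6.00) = -2427.00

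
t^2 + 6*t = t*(t + 6)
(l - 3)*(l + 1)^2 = l^3 - l^2 - 5*l - 3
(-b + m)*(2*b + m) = -2*b^2 + b*m + m^2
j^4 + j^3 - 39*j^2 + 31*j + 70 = (j - 5)*(j - 2)*(j + 1)*(j + 7)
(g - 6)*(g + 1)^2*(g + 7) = g^4 + 3*g^3 - 39*g^2 - 83*g - 42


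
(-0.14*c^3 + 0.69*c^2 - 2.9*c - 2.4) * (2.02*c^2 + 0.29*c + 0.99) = -0.2828*c^5 + 1.3532*c^4 - 5.7965*c^3 - 5.0059*c^2 - 3.567*c - 2.376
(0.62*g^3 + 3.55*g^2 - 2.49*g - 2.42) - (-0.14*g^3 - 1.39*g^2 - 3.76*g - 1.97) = 0.76*g^3 + 4.94*g^2 + 1.27*g - 0.45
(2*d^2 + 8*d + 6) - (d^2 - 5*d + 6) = d^2 + 13*d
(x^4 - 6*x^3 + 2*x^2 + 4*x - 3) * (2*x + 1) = 2*x^5 - 11*x^4 - 2*x^3 + 10*x^2 - 2*x - 3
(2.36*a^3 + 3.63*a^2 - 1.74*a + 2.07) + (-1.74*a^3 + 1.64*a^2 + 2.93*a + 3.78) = 0.62*a^3 + 5.27*a^2 + 1.19*a + 5.85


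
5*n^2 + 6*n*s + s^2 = (n + s)*(5*n + s)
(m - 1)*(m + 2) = m^2 + m - 2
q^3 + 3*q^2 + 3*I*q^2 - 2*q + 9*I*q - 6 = (q + 3)*(q + I)*(q + 2*I)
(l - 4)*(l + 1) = l^2 - 3*l - 4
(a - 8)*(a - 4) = a^2 - 12*a + 32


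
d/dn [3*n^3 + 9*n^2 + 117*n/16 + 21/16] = 9*n^2 + 18*n + 117/16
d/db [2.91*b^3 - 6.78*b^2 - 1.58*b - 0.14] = 8.73*b^2 - 13.56*b - 1.58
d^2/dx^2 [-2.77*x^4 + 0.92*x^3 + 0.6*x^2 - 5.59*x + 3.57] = -33.24*x^2 + 5.52*x + 1.2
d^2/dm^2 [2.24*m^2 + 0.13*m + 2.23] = 4.48000000000000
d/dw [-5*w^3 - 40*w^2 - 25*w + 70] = -15*w^2 - 80*w - 25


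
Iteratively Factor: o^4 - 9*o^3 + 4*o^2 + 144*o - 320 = (o + 4)*(o^3 - 13*o^2 + 56*o - 80) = (o - 4)*(o + 4)*(o^2 - 9*o + 20) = (o - 4)^2*(o + 4)*(o - 5)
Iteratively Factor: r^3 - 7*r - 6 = (r + 1)*(r^2 - r - 6) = (r + 1)*(r + 2)*(r - 3)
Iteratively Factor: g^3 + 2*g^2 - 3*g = (g - 1)*(g^2 + 3*g) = g*(g - 1)*(g + 3)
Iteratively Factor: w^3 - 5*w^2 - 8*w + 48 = (w + 3)*(w^2 - 8*w + 16) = (w - 4)*(w + 3)*(w - 4)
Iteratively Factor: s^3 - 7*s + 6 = (s - 1)*(s^2 + s - 6) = (s - 1)*(s + 3)*(s - 2)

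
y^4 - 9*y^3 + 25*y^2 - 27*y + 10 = (y - 5)*(y - 2)*(y - 1)^2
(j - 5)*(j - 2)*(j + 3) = j^3 - 4*j^2 - 11*j + 30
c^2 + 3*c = c*(c + 3)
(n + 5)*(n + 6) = n^2 + 11*n + 30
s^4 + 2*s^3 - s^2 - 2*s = s*(s - 1)*(s + 1)*(s + 2)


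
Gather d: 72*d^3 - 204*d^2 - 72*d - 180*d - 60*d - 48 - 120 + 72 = 72*d^3 - 204*d^2 - 312*d - 96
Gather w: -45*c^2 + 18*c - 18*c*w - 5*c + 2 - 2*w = -45*c^2 + 13*c + w*(-18*c - 2) + 2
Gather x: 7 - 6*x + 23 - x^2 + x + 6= -x^2 - 5*x + 36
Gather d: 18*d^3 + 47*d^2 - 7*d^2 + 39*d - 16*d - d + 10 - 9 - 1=18*d^3 + 40*d^2 + 22*d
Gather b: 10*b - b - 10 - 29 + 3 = 9*b - 36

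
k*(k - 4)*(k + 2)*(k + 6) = k^4 + 4*k^3 - 20*k^2 - 48*k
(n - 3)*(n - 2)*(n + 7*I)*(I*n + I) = I*n^4 - 7*n^3 - 4*I*n^3 + 28*n^2 + I*n^2 - 7*n + 6*I*n - 42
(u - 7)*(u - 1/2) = u^2 - 15*u/2 + 7/2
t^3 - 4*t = t*(t - 2)*(t + 2)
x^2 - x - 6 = (x - 3)*(x + 2)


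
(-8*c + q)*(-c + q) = 8*c^2 - 9*c*q + q^2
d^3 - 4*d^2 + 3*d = d*(d - 3)*(d - 1)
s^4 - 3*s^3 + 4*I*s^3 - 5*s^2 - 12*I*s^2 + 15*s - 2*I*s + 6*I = (s - 3)*(s + I)^2*(s + 2*I)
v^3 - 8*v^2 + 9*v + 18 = (v - 6)*(v - 3)*(v + 1)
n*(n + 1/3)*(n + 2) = n^3 + 7*n^2/3 + 2*n/3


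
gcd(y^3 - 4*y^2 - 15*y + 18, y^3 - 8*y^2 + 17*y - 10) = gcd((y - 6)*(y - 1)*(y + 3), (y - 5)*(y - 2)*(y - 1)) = y - 1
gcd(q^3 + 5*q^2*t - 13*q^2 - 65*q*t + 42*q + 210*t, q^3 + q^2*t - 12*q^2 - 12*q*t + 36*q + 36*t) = q - 6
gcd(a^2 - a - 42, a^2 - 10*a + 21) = a - 7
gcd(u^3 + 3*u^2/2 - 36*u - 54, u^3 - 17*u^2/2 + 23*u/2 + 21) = u - 6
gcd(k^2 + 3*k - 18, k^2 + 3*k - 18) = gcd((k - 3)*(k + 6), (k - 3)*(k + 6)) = k^2 + 3*k - 18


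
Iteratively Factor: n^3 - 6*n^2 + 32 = (n + 2)*(n^2 - 8*n + 16) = (n - 4)*(n + 2)*(n - 4)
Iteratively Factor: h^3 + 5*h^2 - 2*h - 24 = (h + 3)*(h^2 + 2*h - 8) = (h - 2)*(h + 3)*(h + 4)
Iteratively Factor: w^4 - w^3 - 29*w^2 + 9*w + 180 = (w - 3)*(w^3 + 2*w^2 - 23*w - 60) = (w - 3)*(w + 3)*(w^2 - w - 20) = (w - 5)*(w - 3)*(w + 3)*(w + 4)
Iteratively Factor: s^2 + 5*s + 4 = (s + 4)*(s + 1)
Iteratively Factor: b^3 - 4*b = (b)*(b^2 - 4) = b*(b - 2)*(b + 2)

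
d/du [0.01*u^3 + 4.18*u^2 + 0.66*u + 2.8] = 0.03*u^2 + 8.36*u + 0.66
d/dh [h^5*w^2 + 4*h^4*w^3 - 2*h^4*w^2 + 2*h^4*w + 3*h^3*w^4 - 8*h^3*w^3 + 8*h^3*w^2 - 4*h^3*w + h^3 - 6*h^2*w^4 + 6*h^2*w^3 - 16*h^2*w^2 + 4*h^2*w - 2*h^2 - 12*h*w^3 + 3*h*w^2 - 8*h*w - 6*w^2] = 5*h^4*w^2 + 16*h^3*w^3 - 8*h^3*w^2 + 8*h^3*w + 9*h^2*w^4 - 24*h^2*w^3 + 24*h^2*w^2 - 12*h^2*w + 3*h^2 - 12*h*w^4 + 12*h*w^3 - 32*h*w^2 + 8*h*w - 4*h - 12*w^3 + 3*w^2 - 8*w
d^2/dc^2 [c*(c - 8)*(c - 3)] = 6*c - 22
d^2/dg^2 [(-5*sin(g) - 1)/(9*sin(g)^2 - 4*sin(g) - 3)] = (-405*sin(g)^5 - 504*sin(g)^4 + 108*sin(g)^3 + 422*sin(g)^2 + 561*sin(g) - 34)/(-9*sin(g)^2 + 4*sin(g) + 3)^3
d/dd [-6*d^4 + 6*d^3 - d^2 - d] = -24*d^3 + 18*d^2 - 2*d - 1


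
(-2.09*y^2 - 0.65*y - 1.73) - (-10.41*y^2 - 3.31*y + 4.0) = 8.32*y^2 + 2.66*y - 5.73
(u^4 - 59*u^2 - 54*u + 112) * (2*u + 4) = 2*u^5 + 4*u^4 - 118*u^3 - 344*u^2 + 8*u + 448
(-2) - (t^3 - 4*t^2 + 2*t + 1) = -t^3 + 4*t^2 - 2*t - 3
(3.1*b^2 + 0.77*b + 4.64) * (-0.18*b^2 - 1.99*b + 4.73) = -0.558*b^4 - 6.3076*b^3 + 12.2955*b^2 - 5.5915*b + 21.9472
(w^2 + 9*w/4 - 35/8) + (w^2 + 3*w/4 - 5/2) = 2*w^2 + 3*w - 55/8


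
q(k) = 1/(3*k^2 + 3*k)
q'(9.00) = 0.00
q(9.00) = 0.00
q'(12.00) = 0.00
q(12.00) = 0.00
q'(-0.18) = -9.79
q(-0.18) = -2.26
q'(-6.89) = 0.00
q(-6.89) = 0.01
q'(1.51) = -0.09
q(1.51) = 0.09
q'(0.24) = -5.57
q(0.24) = 1.12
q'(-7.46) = 0.00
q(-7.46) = 0.01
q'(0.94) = -0.29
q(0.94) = 0.18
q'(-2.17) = 0.17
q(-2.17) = 0.13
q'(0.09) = -40.87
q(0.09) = 3.40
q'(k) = (-6*k - 3)/(3*k^2 + 3*k)^2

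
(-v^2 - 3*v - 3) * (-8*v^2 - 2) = 8*v^4 + 24*v^3 + 26*v^2 + 6*v + 6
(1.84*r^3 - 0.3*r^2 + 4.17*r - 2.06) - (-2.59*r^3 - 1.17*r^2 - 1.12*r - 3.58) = 4.43*r^3 + 0.87*r^2 + 5.29*r + 1.52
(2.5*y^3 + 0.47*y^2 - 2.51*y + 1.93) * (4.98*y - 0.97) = 12.45*y^4 - 0.0843999999999996*y^3 - 12.9557*y^2 + 12.0461*y - 1.8721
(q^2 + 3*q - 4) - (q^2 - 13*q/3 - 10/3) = 22*q/3 - 2/3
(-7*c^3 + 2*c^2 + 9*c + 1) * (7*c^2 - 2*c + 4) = -49*c^5 + 28*c^4 + 31*c^3 - 3*c^2 + 34*c + 4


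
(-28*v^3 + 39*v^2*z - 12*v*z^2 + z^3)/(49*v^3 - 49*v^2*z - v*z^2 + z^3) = (-4*v + z)/(7*v + z)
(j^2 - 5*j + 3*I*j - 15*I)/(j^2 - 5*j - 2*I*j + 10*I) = (j + 3*I)/(j - 2*I)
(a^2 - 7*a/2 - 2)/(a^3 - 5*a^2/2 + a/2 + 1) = (a - 4)/(a^2 - 3*a + 2)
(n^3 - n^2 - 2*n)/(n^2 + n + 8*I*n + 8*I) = n*(n - 2)/(n + 8*I)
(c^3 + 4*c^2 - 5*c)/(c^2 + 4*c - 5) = c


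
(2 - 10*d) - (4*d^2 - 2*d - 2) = -4*d^2 - 8*d + 4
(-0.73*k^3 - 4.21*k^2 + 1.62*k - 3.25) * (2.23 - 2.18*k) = 1.5914*k^4 + 7.5499*k^3 - 12.9199*k^2 + 10.6976*k - 7.2475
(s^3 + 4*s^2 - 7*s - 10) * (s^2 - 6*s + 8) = s^5 - 2*s^4 - 23*s^3 + 64*s^2 + 4*s - 80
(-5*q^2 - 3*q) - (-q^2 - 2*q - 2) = -4*q^2 - q + 2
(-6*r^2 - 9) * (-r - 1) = 6*r^3 + 6*r^2 + 9*r + 9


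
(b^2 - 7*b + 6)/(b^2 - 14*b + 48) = (b - 1)/(b - 8)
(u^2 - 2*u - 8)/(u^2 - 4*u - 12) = (u - 4)/(u - 6)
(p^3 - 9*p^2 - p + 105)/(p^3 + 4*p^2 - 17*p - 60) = (p^2 - 12*p + 35)/(p^2 + p - 20)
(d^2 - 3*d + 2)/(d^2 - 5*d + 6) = (d - 1)/(d - 3)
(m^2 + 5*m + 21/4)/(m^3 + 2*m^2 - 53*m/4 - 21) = (2*m + 7)/(2*m^2 + m - 28)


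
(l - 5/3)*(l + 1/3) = l^2 - 4*l/3 - 5/9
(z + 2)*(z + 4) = z^2 + 6*z + 8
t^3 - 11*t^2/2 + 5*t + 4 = (t - 4)*(t - 2)*(t + 1/2)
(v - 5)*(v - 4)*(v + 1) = v^3 - 8*v^2 + 11*v + 20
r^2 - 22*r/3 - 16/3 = (r - 8)*(r + 2/3)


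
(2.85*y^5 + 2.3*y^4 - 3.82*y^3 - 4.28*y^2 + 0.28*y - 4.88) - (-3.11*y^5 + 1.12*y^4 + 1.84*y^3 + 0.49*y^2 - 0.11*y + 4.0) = 5.96*y^5 + 1.18*y^4 - 5.66*y^3 - 4.77*y^2 + 0.39*y - 8.88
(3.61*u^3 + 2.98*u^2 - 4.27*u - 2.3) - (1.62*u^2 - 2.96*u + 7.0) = 3.61*u^3 + 1.36*u^2 - 1.31*u - 9.3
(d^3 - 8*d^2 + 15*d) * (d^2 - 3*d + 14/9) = d^5 - 11*d^4 + 365*d^3/9 - 517*d^2/9 + 70*d/3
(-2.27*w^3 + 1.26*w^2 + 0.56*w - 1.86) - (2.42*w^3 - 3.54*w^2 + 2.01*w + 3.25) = -4.69*w^3 + 4.8*w^2 - 1.45*w - 5.11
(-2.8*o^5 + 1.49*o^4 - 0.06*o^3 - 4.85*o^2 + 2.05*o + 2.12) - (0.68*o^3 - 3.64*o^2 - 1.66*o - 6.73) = -2.8*o^5 + 1.49*o^4 - 0.74*o^3 - 1.21*o^2 + 3.71*o + 8.85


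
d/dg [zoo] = 0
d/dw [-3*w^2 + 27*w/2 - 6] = 27/2 - 6*w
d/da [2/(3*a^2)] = -4/(3*a^3)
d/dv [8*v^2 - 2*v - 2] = 16*v - 2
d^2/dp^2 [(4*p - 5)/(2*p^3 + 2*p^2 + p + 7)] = 2*((4*p - 5)*(6*p^2 + 4*p + 1)^2 - 2*(12*p^2 + 8*p + (3*p + 1)*(4*p - 5) + 2)*(2*p^3 + 2*p^2 + p + 7))/(2*p^3 + 2*p^2 + p + 7)^3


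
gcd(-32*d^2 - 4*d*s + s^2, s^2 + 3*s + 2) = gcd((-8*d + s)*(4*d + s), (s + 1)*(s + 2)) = 1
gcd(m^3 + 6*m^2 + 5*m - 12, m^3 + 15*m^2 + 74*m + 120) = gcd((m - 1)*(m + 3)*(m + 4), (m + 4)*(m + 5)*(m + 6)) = m + 4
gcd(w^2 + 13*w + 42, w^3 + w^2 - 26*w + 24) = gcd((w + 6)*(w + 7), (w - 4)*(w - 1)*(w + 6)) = w + 6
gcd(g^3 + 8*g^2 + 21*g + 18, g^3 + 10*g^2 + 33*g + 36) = g^2 + 6*g + 9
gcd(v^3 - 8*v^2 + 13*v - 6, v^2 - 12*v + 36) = v - 6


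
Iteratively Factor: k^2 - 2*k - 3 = (k + 1)*(k - 3)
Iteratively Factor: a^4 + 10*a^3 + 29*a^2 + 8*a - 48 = (a + 3)*(a^3 + 7*a^2 + 8*a - 16) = (a - 1)*(a + 3)*(a^2 + 8*a + 16) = (a - 1)*(a + 3)*(a + 4)*(a + 4)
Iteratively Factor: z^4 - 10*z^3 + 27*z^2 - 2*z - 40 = (z - 2)*(z^3 - 8*z^2 + 11*z + 20) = (z - 4)*(z - 2)*(z^2 - 4*z - 5) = (z - 5)*(z - 4)*(z - 2)*(z + 1)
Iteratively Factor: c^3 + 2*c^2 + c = (c + 1)*(c^2 + c) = c*(c + 1)*(c + 1)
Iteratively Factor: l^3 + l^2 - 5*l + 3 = (l + 3)*(l^2 - 2*l + 1) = (l - 1)*(l + 3)*(l - 1)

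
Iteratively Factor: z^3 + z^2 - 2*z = (z)*(z^2 + z - 2) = z*(z - 1)*(z + 2)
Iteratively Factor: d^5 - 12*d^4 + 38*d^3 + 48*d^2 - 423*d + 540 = (d - 3)*(d^4 - 9*d^3 + 11*d^2 + 81*d - 180) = (d - 4)*(d - 3)*(d^3 - 5*d^2 - 9*d + 45) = (d - 4)*(d - 3)*(d + 3)*(d^2 - 8*d + 15) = (d - 4)*(d - 3)^2*(d + 3)*(d - 5)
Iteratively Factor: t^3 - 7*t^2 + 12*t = (t)*(t^2 - 7*t + 12) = t*(t - 3)*(t - 4)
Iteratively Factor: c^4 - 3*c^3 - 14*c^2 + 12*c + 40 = (c + 2)*(c^3 - 5*c^2 - 4*c + 20) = (c - 2)*(c + 2)*(c^2 - 3*c - 10) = (c - 2)*(c + 2)^2*(c - 5)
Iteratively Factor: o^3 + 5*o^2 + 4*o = (o)*(o^2 + 5*o + 4) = o*(o + 1)*(o + 4)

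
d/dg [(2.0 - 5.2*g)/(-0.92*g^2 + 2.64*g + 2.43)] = (-4.784*g^2 + 3.68*g - 17.916)/(0.8464*g^4 - 4.8576*g^3 + 2.4984*g^2 + 12.8304*g + 5.9049)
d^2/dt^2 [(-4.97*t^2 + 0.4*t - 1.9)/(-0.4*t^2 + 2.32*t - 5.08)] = (8.88178419700125e-16*t^4 + 9.09632000000001*t^3 - 58.77024*t^2 - 5.70239999999995*t + 259.818656)/(0.064*t^6 - 1.1136*t^5 + 8.89728*t^4 - 40.772608*t^3 + 112.995456*t^2 - 179.612544*t + 131.096512)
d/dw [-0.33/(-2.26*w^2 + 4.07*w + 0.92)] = (1.3431 - 1.4916*w)/(-2.26*w^2 + 4.07*w + 0.92)^2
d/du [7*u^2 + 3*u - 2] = 14*u + 3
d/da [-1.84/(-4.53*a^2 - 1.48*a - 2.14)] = (-16.6704*a - 2.7232)/(4.53*a^2 + 1.48*a + 2.14)^2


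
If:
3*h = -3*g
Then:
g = -h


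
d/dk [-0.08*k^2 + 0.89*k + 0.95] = 0.89 - 0.16*k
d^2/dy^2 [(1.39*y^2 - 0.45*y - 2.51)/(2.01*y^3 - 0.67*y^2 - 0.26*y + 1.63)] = (11.231478*y^6 - 10.90827*y^5 - 113.693238*y^4 - 11.031952*y^3 + 27.910056*y^2 + 43.768956*y + 1.183068)/(8.120601*y^9 - 8.120601*y^8 - 0.444410999999999*y^7 + 21.556178*y^6 - 13.11324*y^5 - 3.051783*y^4 + 17.707207*y^3 - 5.009805*y^2 - 2.072382*y + 4.330747)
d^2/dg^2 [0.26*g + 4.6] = 0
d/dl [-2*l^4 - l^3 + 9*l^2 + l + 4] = -8*l^3 - 3*l^2 + 18*l + 1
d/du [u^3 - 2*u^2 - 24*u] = 3*u^2 - 4*u - 24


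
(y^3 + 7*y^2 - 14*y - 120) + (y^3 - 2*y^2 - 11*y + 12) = 2*y^3 + 5*y^2 - 25*y - 108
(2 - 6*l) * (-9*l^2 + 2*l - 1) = 54*l^3 - 30*l^2 + 10*l - 2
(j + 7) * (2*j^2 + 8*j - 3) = 2*j^3 + 22*j^2 + 53*j - 21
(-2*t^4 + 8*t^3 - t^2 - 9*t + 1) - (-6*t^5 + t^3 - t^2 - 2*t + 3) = 6*t^5 - 2*t^4 + 7*t^3 - 7*t - 2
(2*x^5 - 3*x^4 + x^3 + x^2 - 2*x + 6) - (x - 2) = 2*x^5 - 3*x^4 + x^3 + x^2 - 3*x + 8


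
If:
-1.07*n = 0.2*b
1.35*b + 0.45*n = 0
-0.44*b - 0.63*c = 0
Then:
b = 0.00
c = 0.00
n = 0.00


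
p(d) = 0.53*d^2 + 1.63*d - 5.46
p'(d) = 1.06*d + 1.63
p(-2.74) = -5.95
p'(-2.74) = -1.27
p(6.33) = 26.09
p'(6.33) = 8.34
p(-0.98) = -6.55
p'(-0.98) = 0.59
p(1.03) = -3.22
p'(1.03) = 2.72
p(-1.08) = -6.60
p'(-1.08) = 0.49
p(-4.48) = -2.13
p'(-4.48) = -3.12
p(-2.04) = -6.58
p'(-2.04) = -0.53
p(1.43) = -2.05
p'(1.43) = 3.15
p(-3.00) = -5.58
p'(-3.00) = -1.55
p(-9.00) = 22.80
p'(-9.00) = -7.91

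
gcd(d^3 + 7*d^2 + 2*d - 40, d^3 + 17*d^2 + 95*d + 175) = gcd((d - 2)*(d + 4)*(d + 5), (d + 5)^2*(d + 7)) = d + 5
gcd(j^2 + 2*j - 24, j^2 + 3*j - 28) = j - 4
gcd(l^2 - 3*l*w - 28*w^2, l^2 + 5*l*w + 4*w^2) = l + 4*w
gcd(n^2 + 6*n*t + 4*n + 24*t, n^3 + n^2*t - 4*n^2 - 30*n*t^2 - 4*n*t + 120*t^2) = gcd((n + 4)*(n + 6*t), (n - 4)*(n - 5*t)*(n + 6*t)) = n + 6*t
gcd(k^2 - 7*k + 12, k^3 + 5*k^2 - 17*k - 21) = k - 3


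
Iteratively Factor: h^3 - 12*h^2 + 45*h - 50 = (h - 2)*(h^2 - 10*h + 25) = (h - 5)*(h - 2)*(h - 5)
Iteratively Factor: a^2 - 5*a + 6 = (a - 3)*(a - 2)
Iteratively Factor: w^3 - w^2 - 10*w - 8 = (w + 2)*(w^2 - 3*w - 4) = (w - 4)*(w + 2)*(w + 1)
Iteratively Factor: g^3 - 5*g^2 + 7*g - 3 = (g - 1)*(g^2 - 4*g + 3) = (g - 1)^2*(g - 3)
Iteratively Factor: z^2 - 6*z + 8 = (z - 4)*(z - 2)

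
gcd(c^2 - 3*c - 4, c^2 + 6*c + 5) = c + 1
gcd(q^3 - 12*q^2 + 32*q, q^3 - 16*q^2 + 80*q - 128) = q^2 - 12*q + 32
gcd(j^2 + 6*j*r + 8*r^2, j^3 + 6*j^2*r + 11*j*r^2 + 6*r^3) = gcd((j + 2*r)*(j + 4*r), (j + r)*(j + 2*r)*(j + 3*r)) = j + 2*r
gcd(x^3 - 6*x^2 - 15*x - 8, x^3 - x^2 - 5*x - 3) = x^2 + 2*x + 1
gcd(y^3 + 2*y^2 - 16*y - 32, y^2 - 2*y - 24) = y + 4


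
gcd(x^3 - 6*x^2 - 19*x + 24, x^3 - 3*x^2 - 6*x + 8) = x - 1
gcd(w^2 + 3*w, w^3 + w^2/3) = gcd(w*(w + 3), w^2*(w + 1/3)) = w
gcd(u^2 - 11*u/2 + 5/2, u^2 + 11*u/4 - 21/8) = 1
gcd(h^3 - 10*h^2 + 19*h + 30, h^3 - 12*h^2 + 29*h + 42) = h^2 - 5*h - 6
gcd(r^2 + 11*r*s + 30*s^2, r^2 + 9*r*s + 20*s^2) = r + 5*s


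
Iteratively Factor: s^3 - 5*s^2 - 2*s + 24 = (s - 3)*(s^2 - 2*s - 8) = (s - 3)*(s + 2)*(s - 4)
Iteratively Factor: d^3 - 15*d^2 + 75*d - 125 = (d - 5)*(d^2 - 10*d + 25) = (d - 5)^2*(d - 5)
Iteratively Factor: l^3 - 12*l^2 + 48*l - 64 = (l - 4)*(l^2 - 8*l + 16) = (l - 4)^2*(l - 4)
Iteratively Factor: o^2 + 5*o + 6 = (o + 3)*(o + 2)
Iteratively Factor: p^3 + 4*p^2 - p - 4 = (p - 1)*(p^2 + 5*p + 4) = (p - 1)*(p + 1)*(p + 4)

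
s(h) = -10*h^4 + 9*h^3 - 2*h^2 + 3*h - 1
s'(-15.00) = 141138.00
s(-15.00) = -537121.00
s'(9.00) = -27006.00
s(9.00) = -59185.00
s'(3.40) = -1270.64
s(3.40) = -996.52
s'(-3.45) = 1980.71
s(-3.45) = -1821.42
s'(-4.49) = 4186.04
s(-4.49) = -4933.76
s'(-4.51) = 4239.58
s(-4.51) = -5018.01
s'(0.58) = 1.96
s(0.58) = 0.69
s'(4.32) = -2735.26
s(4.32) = -2782.62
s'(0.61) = 1.53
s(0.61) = 0.74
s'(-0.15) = 4.34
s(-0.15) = -1.53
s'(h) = -40*h^3 + 27*h^2 - 4*h + 3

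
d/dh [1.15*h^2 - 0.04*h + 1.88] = 2.3*h - 0.04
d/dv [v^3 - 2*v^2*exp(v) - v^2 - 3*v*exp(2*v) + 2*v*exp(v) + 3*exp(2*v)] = -2*v^2*exp(v) + 3*v^2 - 6*v*exp(2*v) - 2*v*exp(v) - 2*v + 3*exp(2*v) + 2*exp(v)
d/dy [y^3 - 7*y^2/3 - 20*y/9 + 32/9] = 3*y^2 - 14*y/3 - 20/9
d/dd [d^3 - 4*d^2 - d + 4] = 3*d^2 - 8*d - 1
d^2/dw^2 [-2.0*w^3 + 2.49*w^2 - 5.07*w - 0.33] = 4.98 - 12.0*w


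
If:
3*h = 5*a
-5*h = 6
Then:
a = -18/25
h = -6/5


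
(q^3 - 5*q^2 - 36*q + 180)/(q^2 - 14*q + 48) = (q^2 + q - 30)/(q - 8)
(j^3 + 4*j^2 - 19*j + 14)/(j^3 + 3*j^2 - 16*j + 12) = (j + 7)/(j + 6)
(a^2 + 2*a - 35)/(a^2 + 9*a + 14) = (a - 5)/(a + 2)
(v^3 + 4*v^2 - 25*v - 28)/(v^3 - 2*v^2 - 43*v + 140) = (v + 1)/(v - 5)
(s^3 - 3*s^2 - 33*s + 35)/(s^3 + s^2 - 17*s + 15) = (s - 7)/(s - 3)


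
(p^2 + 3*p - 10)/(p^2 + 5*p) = (p - 2)/p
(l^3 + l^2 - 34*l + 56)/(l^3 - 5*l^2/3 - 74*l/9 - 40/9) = 9*(l^2 + 5*l - 14)/(9*l^2 + 21*l + 10)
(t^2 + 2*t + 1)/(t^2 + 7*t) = (t^2 + 2*t + 1)/(t*(t + 7))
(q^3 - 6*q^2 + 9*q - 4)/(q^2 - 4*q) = q - 2 + 1/q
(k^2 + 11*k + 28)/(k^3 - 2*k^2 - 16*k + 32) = (k + 7)/(k^2 - 6*k + 8)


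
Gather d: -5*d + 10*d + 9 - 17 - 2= 5*d - 10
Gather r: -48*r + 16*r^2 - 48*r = 16*r^2 - 96*r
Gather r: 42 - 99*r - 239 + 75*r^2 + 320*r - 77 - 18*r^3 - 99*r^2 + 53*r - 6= -18*r^3 - 24*r^2 + 274*r - 280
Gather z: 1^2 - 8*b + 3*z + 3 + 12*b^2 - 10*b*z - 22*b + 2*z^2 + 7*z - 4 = 12*b^2 - 30*b + 2*z^2 + z*(10 - 10*b)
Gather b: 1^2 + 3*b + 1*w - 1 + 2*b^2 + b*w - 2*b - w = 2*b^2 + b*(w + 1)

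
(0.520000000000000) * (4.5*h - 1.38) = 2.34*h - 0.7176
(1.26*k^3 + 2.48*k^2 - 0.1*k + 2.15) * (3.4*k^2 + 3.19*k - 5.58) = 4.284*k^5 + 12.4514*k^4 + 0.5404*k^3 - 6.8474*k^2 + 7.4165*k - 11.997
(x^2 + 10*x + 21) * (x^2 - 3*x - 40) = x^4 + 7*x^3 - 49*x^2 - 463*x - 840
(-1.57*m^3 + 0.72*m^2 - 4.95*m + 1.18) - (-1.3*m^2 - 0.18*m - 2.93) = -1.57*m^3 + 2.02*m^2 - 4.77*m + 4.11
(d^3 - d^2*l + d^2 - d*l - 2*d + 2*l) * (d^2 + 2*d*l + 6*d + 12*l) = d^5 + d^4*l + 7*d^4 - 2*d^3*l^2 + 7*d^3*l + 4*d^3 - 14*d^2*l^2 + 4*d^2*l - 12*d^2 - 8*d*l^2 - 12*d*l + 24*l^2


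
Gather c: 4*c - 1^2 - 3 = 4*c - 4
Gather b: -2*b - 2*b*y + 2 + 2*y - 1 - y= b*(-2*y - 2) + y + 1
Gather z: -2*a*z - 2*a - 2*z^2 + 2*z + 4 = -2*a - 2*z^2 + z*(2 - 2*a) + 4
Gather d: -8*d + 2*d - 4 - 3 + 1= -6*d - 6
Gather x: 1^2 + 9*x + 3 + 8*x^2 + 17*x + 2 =8*x^2 + 26*x + 6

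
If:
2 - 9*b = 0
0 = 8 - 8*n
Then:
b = 2/9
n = 1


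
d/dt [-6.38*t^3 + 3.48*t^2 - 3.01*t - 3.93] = -19.14*t^2 + 6.96*t - 3.01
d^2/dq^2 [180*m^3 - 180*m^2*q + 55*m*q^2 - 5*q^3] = 110*m - 30*q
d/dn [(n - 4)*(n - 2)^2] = (n - 2)*(3*n - 10)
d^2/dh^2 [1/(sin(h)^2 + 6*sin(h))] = 2*(-2*sin(h) - 9 - 15/sin(h) + 18/sin(h)^2 + 36/sin(h)^3)/(sin(h) + 6)^3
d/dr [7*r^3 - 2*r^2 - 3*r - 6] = 21*r^2 - 4*r - 3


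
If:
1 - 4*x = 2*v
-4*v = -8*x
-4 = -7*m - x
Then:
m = 31/56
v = 1/4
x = 1/8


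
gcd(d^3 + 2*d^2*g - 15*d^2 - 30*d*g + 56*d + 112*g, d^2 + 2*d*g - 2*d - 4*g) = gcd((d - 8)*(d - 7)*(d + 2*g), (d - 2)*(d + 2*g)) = d + 2*g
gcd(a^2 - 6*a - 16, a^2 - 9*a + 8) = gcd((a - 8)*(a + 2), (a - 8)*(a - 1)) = a - 8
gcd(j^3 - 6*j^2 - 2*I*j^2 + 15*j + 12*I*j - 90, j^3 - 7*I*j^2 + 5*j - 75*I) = j^2 - 2*I*j + 15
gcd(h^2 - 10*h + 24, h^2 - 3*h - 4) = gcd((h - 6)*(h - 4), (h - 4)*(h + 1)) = h - 4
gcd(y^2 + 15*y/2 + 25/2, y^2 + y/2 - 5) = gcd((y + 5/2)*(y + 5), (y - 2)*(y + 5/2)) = y + 5/2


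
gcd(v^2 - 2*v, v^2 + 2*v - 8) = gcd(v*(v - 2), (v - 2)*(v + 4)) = v - 2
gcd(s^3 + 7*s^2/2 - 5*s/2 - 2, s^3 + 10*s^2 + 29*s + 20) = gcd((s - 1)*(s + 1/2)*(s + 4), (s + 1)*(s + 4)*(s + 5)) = s + 4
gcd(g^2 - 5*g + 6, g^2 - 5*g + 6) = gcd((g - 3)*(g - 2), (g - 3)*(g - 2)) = g^2 - 5*g + 6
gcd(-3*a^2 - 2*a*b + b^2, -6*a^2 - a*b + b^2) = 3*a - b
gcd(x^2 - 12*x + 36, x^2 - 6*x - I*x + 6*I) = x - 6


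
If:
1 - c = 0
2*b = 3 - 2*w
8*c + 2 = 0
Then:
No Solution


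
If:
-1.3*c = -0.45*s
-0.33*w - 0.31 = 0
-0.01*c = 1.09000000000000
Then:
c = -109.00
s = -314.89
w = -0.94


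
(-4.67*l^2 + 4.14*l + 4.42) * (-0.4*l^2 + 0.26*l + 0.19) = 1.868*l^4 - 2.8702*l^3 - 1.5789*l^2 + 1.9358*l + 0.8398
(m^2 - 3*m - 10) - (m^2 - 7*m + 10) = 4*m - 20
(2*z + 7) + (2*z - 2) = 4*z + 5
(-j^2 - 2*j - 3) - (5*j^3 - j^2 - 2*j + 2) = -5*j^3 - 5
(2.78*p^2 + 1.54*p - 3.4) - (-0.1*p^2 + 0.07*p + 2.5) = 2.88*p^2 + 1.47*p - 5.9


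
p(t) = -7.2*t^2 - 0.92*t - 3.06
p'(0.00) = -0.92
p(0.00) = -3.06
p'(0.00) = -0.92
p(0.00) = -3.06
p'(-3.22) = 45.45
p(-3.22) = -74.75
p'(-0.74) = 9.74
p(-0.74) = -6.32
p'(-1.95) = 27.16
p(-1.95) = -28.64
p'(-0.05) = -0.20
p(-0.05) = -3.03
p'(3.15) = -46.28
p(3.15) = -77.40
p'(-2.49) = 34.94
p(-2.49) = -45.41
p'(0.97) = -14.89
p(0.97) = -10.73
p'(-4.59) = 65.18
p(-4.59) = -150.53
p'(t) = -14.4*t - 0.92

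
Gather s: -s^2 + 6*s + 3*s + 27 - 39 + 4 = -s^2 + 9*s - 8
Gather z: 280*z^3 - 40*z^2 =280*z^3 - 40*z^2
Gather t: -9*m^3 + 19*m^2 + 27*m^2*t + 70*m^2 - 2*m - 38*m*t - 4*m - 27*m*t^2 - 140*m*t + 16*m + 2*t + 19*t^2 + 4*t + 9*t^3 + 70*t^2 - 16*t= -9*m^3 + 89*m^2 + 10*m + 9*t^3 + t^2*(89 - 27*m) + t*(27*m^2 - 178*m - 10)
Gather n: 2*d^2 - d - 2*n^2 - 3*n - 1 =2*d^2 - d - 2*n^2 - 3*n - 1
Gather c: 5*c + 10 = 5*c + 10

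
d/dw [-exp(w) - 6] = -exp(w)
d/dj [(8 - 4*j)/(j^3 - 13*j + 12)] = 4*(-j^3 + 13*j + (j - 2)*(3*j^2 - 13) - 12)/(j^3 - 13*j + 12)^2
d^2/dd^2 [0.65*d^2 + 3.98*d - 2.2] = 1.30000000000000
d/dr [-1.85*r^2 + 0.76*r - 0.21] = 0.76 - 3.7*r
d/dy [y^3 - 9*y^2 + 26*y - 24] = 3*y^2 - 18*y + 26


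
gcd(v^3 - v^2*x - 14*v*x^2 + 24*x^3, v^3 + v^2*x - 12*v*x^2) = -v^2 - v*x + 12*x^2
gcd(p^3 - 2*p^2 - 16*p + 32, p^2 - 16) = p^2 - 16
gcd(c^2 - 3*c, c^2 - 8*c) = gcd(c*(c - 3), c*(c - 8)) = c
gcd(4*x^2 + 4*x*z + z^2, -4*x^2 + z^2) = 2*x + z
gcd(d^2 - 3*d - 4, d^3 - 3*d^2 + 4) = d + 1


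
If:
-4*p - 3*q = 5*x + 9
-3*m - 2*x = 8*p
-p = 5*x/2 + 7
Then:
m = 6*x + 56/3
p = -5*x/2 - 7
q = 5*x/3 + 19/3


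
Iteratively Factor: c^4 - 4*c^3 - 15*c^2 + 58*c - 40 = (c + 4)*(c^3 - 8*c^2 + 17*c - 10) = (c - 2)*(c + 4)*(c^2 - 6*c + 5) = (c - 5)*(c - 2)*(c + 4)*(c - 1)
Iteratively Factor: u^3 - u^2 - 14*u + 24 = (u - 2)*(u^2 + u - 12) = (u - 3)*(u - 2)*(u + 4)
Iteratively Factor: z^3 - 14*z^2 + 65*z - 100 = (z - 4)*(z^2 - 10*z + 25) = (z - 5)*(z - 4)*(z - 5)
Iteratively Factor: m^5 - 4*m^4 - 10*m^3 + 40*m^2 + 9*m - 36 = (m + 3)*(m^4 - 7*m^3 + 11*m^2 + 7*m - 12) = (m + 1)*(m + 3)*(m^3 - 8*m^2 + 19*m - 12) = (m - 3)*(m + 1)*(m + 3)*(m^2 - 5*m + 4) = (m - 3)*(m - 1)*(m + 1)*(m + 3)*(m - 4)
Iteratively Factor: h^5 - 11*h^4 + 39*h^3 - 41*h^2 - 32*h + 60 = (h - 2)*(h^4 - 9*h^3 + 21*h^2 + h - 30) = (h - 3)*(h - 2)*(h^3 - 6*h^2 + 3*h + 10) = (h - 3)*(h - 2)*(h + 1)*(h^2 - 7*h + 10) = (h - 3)*(h - 2)^2*(h + 1)*(h - 5)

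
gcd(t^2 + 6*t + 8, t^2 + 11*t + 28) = t + 4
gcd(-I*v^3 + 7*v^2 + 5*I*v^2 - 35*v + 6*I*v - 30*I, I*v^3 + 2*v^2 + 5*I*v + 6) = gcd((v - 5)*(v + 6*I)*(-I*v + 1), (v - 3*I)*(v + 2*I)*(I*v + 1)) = 1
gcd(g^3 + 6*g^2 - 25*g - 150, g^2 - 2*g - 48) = g + 6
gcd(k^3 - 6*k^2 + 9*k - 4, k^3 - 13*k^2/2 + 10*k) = k - 4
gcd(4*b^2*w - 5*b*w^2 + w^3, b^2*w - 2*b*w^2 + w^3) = -b*w + w^2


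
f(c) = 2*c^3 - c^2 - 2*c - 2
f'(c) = 6*c^2 - 2*c - 2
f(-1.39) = -6.52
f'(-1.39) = 12.37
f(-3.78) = -116.75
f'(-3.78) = 91.29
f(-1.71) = -11.50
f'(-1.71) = 18.96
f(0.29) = -2.62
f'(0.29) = -2.08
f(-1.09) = -3.60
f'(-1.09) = 7.31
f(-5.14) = -289.73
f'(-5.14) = 166.80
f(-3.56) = -97.79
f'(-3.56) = 81.16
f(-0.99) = -2.94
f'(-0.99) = 5.86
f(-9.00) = -1523.00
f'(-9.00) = 502.00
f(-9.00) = -1523.00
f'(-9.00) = 502.00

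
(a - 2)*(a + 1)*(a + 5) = a^3 + 4*a^2 - 7*a - 10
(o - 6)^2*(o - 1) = o^3 - 13*o^2 + 48*o - 36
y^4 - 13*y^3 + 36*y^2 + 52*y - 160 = (y - 8)*(y - 5)*(y - 2)*(y + 2)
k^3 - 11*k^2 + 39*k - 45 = (k - 5)*(k - 3)^2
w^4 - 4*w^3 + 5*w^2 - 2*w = w*(w - 2)*(w - 1)^2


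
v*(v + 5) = v^2 + 5*v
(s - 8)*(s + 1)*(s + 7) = s^3 - 57*s - 56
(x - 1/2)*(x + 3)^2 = x^3 + 11*x^2/2 + 6*x - 9/2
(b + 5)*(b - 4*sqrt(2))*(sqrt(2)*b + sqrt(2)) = sqrt(2)*b^3 - 8*b^2 + 6*sqrt(2)*b^2 - 48*b + 5*sqrt(2)*b - 40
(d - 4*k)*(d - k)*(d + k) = d^3 - 4*d^2*k - d*k^2 + 4*k^3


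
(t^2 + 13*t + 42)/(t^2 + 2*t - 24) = (t + 7)/(t - 4)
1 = 1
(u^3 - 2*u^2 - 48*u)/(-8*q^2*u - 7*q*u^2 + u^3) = (-u^2 + 2*u + 48)/(8*q^2 + 7*q*u - u^2)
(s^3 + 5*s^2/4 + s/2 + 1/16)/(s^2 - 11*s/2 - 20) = (16*s^3 + 20*s^2 + 8*s + 1)/(8*(2*s^2 - 11*s - 40))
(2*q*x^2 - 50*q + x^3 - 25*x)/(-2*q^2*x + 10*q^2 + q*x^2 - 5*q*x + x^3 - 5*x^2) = (x + 5)/(-q + x)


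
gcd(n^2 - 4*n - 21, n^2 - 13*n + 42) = n - 7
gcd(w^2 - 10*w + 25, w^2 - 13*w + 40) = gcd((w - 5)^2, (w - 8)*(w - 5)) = w - 5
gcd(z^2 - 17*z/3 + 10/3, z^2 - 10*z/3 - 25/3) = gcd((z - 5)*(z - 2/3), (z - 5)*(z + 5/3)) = z - 5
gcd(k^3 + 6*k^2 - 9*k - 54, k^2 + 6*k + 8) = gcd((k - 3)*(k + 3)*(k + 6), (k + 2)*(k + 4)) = 1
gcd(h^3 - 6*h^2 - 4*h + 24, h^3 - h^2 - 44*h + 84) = h^2 - 8*h + 12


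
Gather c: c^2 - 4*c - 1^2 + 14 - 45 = c^2 - 4*c - 32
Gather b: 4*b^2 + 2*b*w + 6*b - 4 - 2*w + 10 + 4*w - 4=4*b^2 + b*(2*w + 6) + 2*w + 2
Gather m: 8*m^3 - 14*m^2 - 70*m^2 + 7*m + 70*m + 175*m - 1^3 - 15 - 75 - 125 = 8*m^3 - 84*m^2 + 252*m - 216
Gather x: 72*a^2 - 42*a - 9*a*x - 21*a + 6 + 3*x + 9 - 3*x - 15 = 72*a^2 - 9*a*x - 63*a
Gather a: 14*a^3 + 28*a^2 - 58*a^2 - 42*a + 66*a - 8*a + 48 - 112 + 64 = 14*a^3 - 30*a^2 + 16*a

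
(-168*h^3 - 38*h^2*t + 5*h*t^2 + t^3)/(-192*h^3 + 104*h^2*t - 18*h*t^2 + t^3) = (28*h^2 + 11*h*t + t^2)/(32*h^2 - 12*h*t + t^2)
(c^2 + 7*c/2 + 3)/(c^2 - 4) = (c + 3/2)/(c - 2)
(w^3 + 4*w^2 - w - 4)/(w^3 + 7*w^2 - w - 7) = (w + 4)/(w + 7)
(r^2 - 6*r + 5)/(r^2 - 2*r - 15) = (r - 1)/(r + 3)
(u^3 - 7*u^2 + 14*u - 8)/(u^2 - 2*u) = u - 5 + 4/u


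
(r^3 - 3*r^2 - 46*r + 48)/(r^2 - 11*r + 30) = (r^3 - 3*r^2 - 46*r + 48)/(r^2 - 11*r + 30)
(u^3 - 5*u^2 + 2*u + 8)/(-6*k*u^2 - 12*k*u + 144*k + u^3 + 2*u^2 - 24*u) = (u^2 - u - 2)/(-6*k*u - 36*k + u^2 + 6*u)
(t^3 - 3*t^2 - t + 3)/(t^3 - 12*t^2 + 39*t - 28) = (t^2 - 2*t - 3)/(t^2 - 11*t + 28)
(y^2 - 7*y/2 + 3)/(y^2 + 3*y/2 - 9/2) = (y - 2)/(y + 3)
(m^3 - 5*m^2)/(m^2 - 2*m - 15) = m^2/(m + 3)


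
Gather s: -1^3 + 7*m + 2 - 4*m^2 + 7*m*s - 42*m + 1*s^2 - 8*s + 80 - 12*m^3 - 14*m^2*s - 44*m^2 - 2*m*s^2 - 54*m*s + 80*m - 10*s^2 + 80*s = -12*m^3 - 48*m^2 + 45*m + s^2*(-2*m - 9) + s*(-14*m^2 - 47*m + 72) + 81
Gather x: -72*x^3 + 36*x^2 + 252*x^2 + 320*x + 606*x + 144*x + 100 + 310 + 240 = -72*x^3 + 288*x^2 + 1070*x + 650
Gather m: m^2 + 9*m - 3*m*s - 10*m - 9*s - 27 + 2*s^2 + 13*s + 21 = m^2 + m*(-3*s - 1) + 2*s^2 + 4*s - 6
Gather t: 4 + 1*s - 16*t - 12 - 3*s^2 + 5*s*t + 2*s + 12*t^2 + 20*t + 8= -3*s^2 + 3*s + 12*t^2 + t*(5*s + 4)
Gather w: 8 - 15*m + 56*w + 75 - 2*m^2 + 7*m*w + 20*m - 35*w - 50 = -2*m^2 + 5*m + w*(7*m + 21) + 33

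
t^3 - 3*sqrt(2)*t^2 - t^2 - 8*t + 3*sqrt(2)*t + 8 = (t - 1)*(t - 4*sqrt(2))*(t + sqrt(2))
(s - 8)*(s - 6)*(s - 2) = s^3 - 16*s^2 + 76*s - 96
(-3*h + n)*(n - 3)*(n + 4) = -3*h*n^2 - 3*h*n + 36*h + n^3 + n^2 - 12*n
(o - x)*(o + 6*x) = o^2 + 5*o*x - 6*x^2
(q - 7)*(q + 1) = q^2 - 6*q - 7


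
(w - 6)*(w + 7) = w^2 + w - 42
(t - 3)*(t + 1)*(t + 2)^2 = t^4 + 2*t^3 - 7*t^2 - 20*t - 12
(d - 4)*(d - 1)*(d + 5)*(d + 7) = d^4 + 7*d^3 - 21*d^2 - 127*d + 140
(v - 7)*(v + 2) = v^2 - 5*v - 14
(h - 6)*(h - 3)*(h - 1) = h^3 - 10*h^2 + 27*h - 18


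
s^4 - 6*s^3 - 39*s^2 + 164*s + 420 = (s - 7)*(s - 6)*(s + 2)*(s + 5)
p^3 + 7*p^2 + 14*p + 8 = (p + 1)*(p + 2)*(p + 4)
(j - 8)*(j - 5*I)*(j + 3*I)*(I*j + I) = I*j^4 + 2*j^3 - 7*I*j^3 - 14*j^2 + 7*I*j^2 - 16*j - 105*I*j - 120*I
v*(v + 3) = v^2 + 3*v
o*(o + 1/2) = o^2 + o/2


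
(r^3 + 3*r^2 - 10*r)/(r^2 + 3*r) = (r^2 + 3*r - 10)/(r + 3)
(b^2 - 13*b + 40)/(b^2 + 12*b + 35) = (b^2 - 13*b + 40)/(b^2 + 12*b + 35)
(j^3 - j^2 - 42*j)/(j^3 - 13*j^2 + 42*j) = (j + 6)/(j - 6)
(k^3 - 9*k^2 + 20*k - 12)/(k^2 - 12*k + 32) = (k^3 - 9*k^2 + 20*k - 12)/(k^2 - 12*k + 32)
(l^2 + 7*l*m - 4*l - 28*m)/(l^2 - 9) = (l^2 + 7*l*m - 4*l - 28*m)/(l^2 - 9)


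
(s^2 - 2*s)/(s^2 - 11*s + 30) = s*(s - 2)/(s^2 - 11*s + 30)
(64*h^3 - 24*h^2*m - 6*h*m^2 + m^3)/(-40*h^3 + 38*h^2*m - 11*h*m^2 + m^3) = (-32*h^2 - 4*h*m + m^2)/(20*h^2 - 9*h*m + m^2)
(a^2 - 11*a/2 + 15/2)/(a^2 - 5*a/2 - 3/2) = (2*a - 5)/(2*a + 1)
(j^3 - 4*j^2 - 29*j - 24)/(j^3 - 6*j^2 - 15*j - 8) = (j + 3)/(j + 1)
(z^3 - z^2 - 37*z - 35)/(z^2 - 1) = (z^2 - 2*z - 35)/(z - 1)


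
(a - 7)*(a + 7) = a^2 - 49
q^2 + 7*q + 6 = (q + 1)*(q + 6)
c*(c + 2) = c^2 + 2*c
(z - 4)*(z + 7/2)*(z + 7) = z^3 + 13*z^2/2 - 35*z/2 - 98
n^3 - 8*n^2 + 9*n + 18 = (n - 6)*(n - 3)*(n + 1)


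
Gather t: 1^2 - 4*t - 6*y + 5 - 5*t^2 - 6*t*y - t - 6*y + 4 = -5*t^2 + t*(-6*y - 5) - 12*y + 10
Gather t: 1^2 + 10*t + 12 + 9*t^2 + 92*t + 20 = 9*t^2 + 102*t + 33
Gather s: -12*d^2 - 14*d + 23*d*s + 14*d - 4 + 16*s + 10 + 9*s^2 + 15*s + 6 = -12*d^2 + 9*s^2 + s*(23*d + 31) + 12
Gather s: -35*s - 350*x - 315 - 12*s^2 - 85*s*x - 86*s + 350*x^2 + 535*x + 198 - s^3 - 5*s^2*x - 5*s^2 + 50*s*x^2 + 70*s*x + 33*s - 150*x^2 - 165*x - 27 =-s^3 + s^2*(-5*x - 17) + s*(50*x^2 - 15*x - 88) + 200*x^2 + 20*x - 144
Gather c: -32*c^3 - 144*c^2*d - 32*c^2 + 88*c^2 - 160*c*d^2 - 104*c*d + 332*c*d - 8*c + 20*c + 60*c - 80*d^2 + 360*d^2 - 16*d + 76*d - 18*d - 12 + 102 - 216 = -32*c^3 + c^2*(56 - 144*d) + c*(-160*d^2 + 228*d + 72) + 280*d^2 + 42*d - 126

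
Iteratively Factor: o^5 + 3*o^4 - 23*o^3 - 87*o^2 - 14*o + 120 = (o - 5)*(o^4 + 8*o^3 + 17*o^2 - 2*o - 24) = (o - 5)*(o + 3)*(o^3 + 5*o^2 + 2*o - 8) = (o - 5)*(o + 3)*(o + 4)*(o^2 + o - 2) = (o - 5)*(o + 2)*(o + 3)*(o + 4)*(o - 1)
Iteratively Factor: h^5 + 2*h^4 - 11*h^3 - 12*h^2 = (h)*(h^4 + 2*h^3 - 11*h^2 - 12*h) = h^2*(h^3 + 2*h^2 - 11*h - 12) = h^2*(h - 3)*(h^2 + 5*h + 4) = h^2*(h - 3)*(h + 4)*(h + 1)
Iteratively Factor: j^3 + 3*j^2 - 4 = (j + 2)*(j^2 + j - 2) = (j + 2)^2*(j - 1)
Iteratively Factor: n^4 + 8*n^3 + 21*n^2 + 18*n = (n)*(n^3 + 8*n^2 + 21*n + 18) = n*(n + 2)*(n^2 + 6*n + 9) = n*(n + 2)*(n + 3)*(n + 3)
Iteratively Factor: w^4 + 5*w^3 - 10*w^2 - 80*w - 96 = (w + 3)*(w^3 + 2*w^2 - 16*w - 32) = (w + 2)*(w + 3)*(w^2 - 16) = (w + 2)*(w + 3)*(w + 4)*(w - 4)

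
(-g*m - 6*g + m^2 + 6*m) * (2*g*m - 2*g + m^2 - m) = -2*g^2*m^2 - 10*g^2*m + 12*g^2 + g*m^3 + 5*g*m^2 - 6*g*m + m^4 + 5*m^3 - 6*m^2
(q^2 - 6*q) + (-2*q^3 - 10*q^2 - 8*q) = -2*q^3 - 9*q^2 - 14*q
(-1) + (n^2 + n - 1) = n^2 + n - 2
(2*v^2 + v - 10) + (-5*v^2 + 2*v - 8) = -3*v^2 + 3*v - 18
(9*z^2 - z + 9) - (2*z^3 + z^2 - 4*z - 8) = -2*z^3 + 8*z^2 + 3*z + 17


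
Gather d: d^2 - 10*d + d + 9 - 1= d^2 - 9*d + 8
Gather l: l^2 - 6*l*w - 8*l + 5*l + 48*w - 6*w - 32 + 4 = l^2 + l*(-6*w - 3) + 42*w - 28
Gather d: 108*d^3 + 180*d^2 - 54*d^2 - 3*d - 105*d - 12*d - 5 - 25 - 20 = 108*d^3 + 126*d^2 - 120*d - 50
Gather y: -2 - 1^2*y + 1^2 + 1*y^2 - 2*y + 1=y^2 - 3*y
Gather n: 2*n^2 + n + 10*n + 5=2*n^2 + 11*n + 5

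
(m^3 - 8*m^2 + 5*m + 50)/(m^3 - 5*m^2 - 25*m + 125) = (m + 2)/(m + 5)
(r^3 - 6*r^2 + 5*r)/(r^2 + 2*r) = (r^2 - 6*r + 5)/(r + 2)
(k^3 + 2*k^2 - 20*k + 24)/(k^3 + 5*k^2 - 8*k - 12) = (k - 2)/(k + 1)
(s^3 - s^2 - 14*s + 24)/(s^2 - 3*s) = s + 2 - 8/s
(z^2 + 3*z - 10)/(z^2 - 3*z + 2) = (z + 5)/(z - 1)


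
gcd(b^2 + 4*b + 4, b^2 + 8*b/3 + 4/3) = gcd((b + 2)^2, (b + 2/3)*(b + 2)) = b + 2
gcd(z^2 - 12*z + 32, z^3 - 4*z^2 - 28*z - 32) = z - 8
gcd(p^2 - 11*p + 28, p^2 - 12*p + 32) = p - 4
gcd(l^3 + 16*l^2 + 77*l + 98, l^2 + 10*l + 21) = l + 7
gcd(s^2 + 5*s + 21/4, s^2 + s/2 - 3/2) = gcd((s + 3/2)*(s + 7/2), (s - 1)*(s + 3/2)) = s + 3/2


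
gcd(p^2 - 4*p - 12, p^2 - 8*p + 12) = p - 6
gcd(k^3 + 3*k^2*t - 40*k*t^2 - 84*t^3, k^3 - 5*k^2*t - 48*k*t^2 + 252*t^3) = -k^2 - k*t + 42*t^2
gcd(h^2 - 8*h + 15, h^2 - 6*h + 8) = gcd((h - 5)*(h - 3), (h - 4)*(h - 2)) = 1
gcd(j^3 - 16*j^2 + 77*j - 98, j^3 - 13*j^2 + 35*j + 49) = j^2 - 14*j + 49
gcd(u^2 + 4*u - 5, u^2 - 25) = u + 5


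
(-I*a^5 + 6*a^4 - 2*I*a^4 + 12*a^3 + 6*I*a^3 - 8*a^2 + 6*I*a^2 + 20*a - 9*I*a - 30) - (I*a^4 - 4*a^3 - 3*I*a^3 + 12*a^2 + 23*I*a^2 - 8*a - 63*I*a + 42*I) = -I*a^5 + 6*a^4 - 3*I*a^4 + 16*a^3 + 9*I*a^3 - 20*a^2 - 17*I*a^2 + 28*a + 54*I*a - 30 - 42*I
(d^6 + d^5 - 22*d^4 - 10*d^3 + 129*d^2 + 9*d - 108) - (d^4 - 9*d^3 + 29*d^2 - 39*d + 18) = d^6 + d^5 - 23*d^4 - d^3 + 100*d^2 + 48*d - 126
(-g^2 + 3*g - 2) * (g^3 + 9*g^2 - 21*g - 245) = -g^5 - 6*g^4 + 46*g^3 + 164*g^2 - 693*g + 490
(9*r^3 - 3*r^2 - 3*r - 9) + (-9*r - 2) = 9*r^3 - 3*r^2 - 12*r - 11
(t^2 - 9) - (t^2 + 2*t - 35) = 26 - 2*t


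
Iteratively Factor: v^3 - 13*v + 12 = (v - 3)*(v^2 + 3*v - 4) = (v - 3)*(v + 4)*(v - 1)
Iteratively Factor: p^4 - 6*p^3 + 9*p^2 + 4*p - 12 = (p - 2)*(p^3 - 4*p^2 + p + 6) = (p - 2)*(p + 1)*(p^2 - 5*p + 6) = (p - 2)^2*(p + 1)*(p - 3)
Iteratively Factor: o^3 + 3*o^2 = (o)*(o^2 + 3*o) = o*(o + 3)*(o)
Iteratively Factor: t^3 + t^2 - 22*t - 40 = (t + 4)*(t^2 - 3*t - 10) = (t + 2)*(t + 4)*(t - 5)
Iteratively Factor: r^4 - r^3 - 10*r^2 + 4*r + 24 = (r + 2)*(r^3 - 3*r^2 - 4*r + 12) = (r - 2)*(r + 2)*(r^2 - r - 6) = (r - 3)*(r - 2)*(r + 2)*(r + 2)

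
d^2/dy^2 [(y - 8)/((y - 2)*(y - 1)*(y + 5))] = 6*(y^5 - 14*y^4 - 37*y^3 + 52*y^2 + 268*y - 354)/(y^9 + 6*y^8 - 27*y^7 - 118*y^6 + 471*y^5 + 354*y^4 - 3457*y^3 + 5670*y^2 - 3900*y + 1000)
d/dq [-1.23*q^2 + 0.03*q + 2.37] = 0.03 - 2.46*q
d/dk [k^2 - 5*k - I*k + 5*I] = 2*k - 5 - I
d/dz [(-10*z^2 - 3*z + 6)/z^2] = 3*(z - 4)/z^3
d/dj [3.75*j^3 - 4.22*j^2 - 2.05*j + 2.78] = 11.25*j^2 - 8.44*j - 2.05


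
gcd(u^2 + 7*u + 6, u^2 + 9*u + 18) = u + 6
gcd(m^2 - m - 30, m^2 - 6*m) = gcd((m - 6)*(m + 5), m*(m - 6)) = m - 6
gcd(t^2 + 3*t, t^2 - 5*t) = t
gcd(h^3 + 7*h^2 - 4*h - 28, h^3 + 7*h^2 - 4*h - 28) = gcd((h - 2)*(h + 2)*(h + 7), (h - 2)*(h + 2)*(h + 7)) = h^3 + 7*h^2 - 4*h - 28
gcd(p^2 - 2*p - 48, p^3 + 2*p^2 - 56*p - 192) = p^2 - 2*p - 48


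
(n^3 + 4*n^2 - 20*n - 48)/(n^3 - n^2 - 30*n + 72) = (n + 2)/(n - 3)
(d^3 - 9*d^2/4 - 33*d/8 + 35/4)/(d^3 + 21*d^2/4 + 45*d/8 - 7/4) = (8*d^2 - 34*d + 35)/(8*d^2 + 26*d - 7)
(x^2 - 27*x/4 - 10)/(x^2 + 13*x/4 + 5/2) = (x - 8)/(x + 2)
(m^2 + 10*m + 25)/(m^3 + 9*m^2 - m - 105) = (m + 5)/(m^2 + 4*m - 21)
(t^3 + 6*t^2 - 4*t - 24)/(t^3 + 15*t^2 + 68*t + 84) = (t - 2)/(t + 7)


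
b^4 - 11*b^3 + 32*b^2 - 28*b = b*(b - 7)*(b - 2)^2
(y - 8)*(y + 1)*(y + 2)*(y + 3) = y^4 - 2*y^3 - 37*y^2 - 82*y - 48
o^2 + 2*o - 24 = (o - 4)*(o + 6)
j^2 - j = j*(j - 1)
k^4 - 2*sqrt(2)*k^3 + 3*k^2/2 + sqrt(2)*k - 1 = (k - sqrt(2))^2*(k - sqrt(2)/2)*(k + sqrt(2)/2)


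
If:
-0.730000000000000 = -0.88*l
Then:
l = 0.83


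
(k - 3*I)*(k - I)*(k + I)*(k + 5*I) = k^4 + 2*I*k^3 + 16*k^2 + 2*I*k + 15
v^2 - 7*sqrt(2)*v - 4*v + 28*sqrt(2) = (v - 4)*(v - 7*sqrt(2))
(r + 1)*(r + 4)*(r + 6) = r^3 + 11*r^2 + 34*r + 24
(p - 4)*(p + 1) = p^2 - 3*p - 4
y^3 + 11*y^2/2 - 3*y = y*(y - 1/2)*(y + 6)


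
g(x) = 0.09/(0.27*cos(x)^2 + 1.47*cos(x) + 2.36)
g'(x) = 0.09*(0.54*sin(x)*cos(x) + 1.47*sin(x))/(0.27*cos(x)^2 + 1.47*cos(x) + 2.36)^2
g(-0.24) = 0.02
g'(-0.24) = -0.00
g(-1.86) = 0.05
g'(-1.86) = -0.03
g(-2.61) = 0.07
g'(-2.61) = -0.03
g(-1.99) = 0.05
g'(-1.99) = -0.03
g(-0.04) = 0.02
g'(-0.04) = -0.00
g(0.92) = 0.03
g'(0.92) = 0.01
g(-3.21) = 0.08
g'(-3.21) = 0.00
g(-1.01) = 0.03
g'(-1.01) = -0.01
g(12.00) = 0.02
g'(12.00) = -0.00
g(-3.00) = 0.08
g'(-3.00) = -0.00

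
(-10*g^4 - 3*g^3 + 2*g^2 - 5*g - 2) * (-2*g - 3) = 20*g^5 + 36*g^4 + 5*g^3 + 4*g^2 + 19*g + 6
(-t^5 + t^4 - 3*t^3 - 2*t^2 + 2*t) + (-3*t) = -t^5 + t^4 - 3*t^3 - 2*t^2 - t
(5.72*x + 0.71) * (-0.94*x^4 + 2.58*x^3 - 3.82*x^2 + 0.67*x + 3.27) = -5.3768*x^5 + 14.0902*x^4 - 20.0186*x^3 + 1.1202*x^2 + 19.1801*x + 2.3217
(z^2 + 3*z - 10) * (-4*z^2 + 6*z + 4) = -4*z^4 - 6*z^3 + 62*z^2 - 48*z - 40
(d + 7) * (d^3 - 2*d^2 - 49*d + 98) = d^4 + 5*d^3 - 63*d^2 - 245*d + 686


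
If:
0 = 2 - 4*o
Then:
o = 1/2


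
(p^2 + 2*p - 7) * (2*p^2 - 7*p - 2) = 2*p^4 - 3*p^3 - 30*p^2 + 45*p + 14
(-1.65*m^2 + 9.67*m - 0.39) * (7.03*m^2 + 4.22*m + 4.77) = -11.5995*m^4 + 61.0171*m^3 + 30.1952*m^2 + 44.4801*m - 1.8603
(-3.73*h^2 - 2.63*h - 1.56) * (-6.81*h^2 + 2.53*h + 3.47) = 25.4013*h^4 + 8.4734*h^3 - 8.9734*h^2 - 13.0729*h - 5.4132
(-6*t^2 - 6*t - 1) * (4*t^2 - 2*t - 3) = -24*t^4 - 12*t^3 + 26*t^2 + 20*t + 3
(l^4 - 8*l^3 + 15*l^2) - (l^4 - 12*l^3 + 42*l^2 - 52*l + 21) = 4*l^3 - 27*l^2 + 52*l - 21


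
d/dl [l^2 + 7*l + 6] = 2*l + 7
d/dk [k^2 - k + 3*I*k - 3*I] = 2*k - 1 + 3*I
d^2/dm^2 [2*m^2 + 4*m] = 4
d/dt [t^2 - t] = 2*t - 1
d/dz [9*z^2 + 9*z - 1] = 18*z + 9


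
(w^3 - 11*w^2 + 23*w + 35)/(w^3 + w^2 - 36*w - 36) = (w^2 - 12*w + 35)/(w^2 - 36)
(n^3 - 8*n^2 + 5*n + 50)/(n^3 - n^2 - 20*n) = (n^2 - 3*n - 10)/(n*(n + 4))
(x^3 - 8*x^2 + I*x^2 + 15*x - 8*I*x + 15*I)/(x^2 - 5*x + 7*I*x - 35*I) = (x^2 + x*(-3 + I) - 3*I)/(x + 7*I)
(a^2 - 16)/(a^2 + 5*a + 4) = (a - 4)/(a + 1)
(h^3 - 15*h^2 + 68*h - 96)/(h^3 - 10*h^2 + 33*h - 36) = (h - 8)/(h - 3)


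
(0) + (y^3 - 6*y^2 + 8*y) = y^3 - 6*y^2 + 8*y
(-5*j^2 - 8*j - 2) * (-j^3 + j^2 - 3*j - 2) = 5*j^5 + 3*j^4 + 9*j^3 + 32*j^2 + 22*j + 4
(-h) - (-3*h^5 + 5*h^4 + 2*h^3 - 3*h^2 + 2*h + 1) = 3*h^5 - 5*h^4 - 2*h^3 + 3*h^2 - 3*h - 1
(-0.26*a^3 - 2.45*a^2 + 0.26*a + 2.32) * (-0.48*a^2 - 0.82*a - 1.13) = 0.1248*a^5 + 1.3892*a^4 + 2.178*a^3 + 1.4417*a^2 - 2.1962*a - 2.6216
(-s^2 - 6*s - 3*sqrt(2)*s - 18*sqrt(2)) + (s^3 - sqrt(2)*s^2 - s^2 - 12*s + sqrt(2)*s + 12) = s^3 - 2*s^2 - sqrt(2)*s^2 - 18*s - 2*sqrt(2)*s - 18*sqrt(2) + 12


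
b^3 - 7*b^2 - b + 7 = (b - 7)*(b - 1)*(b + 1)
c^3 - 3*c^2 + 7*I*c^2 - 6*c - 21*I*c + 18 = (c - 3)*(c + I)*(c + 6*I)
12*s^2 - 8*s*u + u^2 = (-6*s + u)*(-2*s + u)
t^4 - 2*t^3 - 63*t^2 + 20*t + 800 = (t - 8)*(t - 4)*(t + 5)^2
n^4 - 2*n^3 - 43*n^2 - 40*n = n*(n - 8)*(n + 1)*(n + 5)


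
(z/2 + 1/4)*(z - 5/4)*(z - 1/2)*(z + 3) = z^4/2 + 7*z^3/8 - 2*z^2 - 7*z/32 + 15/32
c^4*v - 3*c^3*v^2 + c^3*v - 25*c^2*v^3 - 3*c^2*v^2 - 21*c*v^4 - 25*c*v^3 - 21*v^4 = (c - 7*v)*(c + v)*(c + 3*v)*(c*v + v)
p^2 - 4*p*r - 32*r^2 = (p - 8*r)*(p + 4*r)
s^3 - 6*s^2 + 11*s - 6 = (s - 3)*(s - 2)*(s - 1)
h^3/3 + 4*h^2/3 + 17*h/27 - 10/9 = (h/3 + 1)*(h - 2/3)*(h + 5/3)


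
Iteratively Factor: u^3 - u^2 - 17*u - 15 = (u - 5)*(u^2 + 4*u + 3) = (u - 5)*(u + 3)*(u + 1)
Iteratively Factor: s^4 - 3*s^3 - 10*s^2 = (s - 5)*(s^3 + 2*s^2) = (s - 5)*(s + 2)*(s^2) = s*(s - 5)*(s + 2)*(s)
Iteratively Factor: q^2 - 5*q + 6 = (q - 3)*(q - 2)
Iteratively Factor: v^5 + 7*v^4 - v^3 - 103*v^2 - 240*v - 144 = (v + 1)*(v^4 + 6*v^3 - 7*v^2 - 96*v - 144) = (v - 4)*(v + 1)*(v^3 + 10*v^2 + 33*v + 36) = (v - 4)*(v + 1)*(v + 3)*(v^2 + 7*v + 12) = (v - 4)*(v + 1)*(v + 3)^2*(v + 4)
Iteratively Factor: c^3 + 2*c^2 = (c)*(c^2 + 2*c) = c^2*(c + 2)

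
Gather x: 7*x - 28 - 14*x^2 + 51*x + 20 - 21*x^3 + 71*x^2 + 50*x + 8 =-21*x^3 + 57*x^2 + 108*x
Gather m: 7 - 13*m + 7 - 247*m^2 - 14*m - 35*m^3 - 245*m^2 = -35*m^3 - 492*m^2 - 27*m + 14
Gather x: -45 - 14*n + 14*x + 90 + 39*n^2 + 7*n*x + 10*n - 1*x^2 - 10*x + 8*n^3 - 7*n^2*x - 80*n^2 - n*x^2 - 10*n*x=8*n^3 - 41*n^2 - 4*n + x^2*(-n - 1) + x*(-7*n^2 - 3*n + 4) + 45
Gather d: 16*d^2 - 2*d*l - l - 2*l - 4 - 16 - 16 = 16*d^2 - 2*d*l - 3*l - 36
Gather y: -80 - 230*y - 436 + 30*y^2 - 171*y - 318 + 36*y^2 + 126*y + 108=66*y^2 - 275*y - 726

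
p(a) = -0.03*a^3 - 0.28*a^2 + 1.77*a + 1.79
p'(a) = -0.09*a^2 - 0.56*a + 1.77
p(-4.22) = -8.41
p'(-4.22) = 2.53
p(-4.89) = -10.05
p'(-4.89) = 2.36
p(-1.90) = -2.38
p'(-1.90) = 2.51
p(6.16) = -4.94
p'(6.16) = -5.09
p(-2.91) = -4.99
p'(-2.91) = 2.64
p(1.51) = 3.72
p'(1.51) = 0.72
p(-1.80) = -2.13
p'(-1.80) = 2.49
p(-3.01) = -5.26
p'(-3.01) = 2.64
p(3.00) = 3.77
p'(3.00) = -0.72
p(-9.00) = -14.95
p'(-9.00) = -0.48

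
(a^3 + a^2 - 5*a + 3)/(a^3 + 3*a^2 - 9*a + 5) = (a + 3)/(a + 5)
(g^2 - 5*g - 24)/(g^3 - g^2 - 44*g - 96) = 1/(g + 4)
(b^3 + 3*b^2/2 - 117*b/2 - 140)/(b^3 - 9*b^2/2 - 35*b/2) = (b^2 - b - 56)/(b*(b - 7))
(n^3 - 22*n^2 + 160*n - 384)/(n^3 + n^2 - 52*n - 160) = (n^2 - 14*n + 48)/(n^2 + 9*n + 20)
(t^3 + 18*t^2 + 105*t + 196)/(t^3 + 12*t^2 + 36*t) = (t^3 + 18*t^2 + 105*t + 196)/(t*(t^2 + 12*t + 36))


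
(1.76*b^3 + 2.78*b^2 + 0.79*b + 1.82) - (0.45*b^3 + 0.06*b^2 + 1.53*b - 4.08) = 1.31*b^3 + 2.72*b^2 - 0.74*b + 5.9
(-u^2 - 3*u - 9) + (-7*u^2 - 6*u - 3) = -8*u^2 - 9*u - 12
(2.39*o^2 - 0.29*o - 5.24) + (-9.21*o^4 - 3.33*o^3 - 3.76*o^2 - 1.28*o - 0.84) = -9.21*o^4 - 3.33*o^3 - 1.37*o^2 - 1.57*o - 6.08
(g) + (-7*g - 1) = -6*g - 1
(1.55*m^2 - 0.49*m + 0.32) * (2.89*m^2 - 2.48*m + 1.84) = 4.4795*m^4 - 5.2601*m^3 + 4.992*m^2 - 1.6952*m + 0.5888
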